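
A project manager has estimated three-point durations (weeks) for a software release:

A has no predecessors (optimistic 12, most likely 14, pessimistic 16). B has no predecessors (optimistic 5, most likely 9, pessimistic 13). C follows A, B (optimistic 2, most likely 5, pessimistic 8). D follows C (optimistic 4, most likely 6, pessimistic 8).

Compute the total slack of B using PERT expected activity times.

te_A = (12 + 4·14 + 16)/6 = 84/6 = 14
te_B = (5 + 4·9 + 13)/6 = 54/6 = 9
te_C = (2 + 4·5 + 8)/6 = 30/6 = 5
te_D = (4 + 4·6 + 8)/6 = 36/6 = 6

Forward pass:
ES_A = 0; EF_A = 14
ES_B = 0; EF_B = 9
ES_C = max(EF_A=14, EF_B=9) = 14; EF_C = 14+5 = 19
ES_D = 19; EF_D = 19+6 = 25
Expected project duration μ = 25 weeks. Critical path: A → C → D.

Backward pass:
LF_D = 25; LS_D = 25−6 = 19
LF_C = LS_D = 19; LS_C = 19−5 = 14
LF_B = LS_C = 14; LS_B = 14−9 = 5
LF_A = LS_C = 14; LS_A = 14−14 = 0
Slack_B = LS_B − ES_B = 5 − 0 = 5

5 weeks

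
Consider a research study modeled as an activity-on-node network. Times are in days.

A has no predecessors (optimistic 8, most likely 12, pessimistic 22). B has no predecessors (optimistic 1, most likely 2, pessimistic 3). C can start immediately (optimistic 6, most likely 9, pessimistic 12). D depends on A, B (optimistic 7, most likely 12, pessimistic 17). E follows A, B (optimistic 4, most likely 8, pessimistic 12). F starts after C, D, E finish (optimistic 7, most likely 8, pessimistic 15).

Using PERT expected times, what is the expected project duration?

te_A = (8 + 4·12 + 22)/6 = 78/6 = 13
te_B = (1 + 4·2 + 3)/6 = 12/6 = 2
te_C = (6 + 4·9 + 12)/6 = 54/6 = 9
te_D = (7 + 4·12 + 17)/6 = 72/6 = 12
te_E = (4 + 4·8 + 12)/6 = 48/6 = 8
te_F = (7 + 4·8 + 15)/6 = 54/6 = 9

Forward pass:
ES_A = 0; EF_A = 13
ES_B = 0; EF_B = 2
ES_C = 0; EF_C = 9
ES_D = max(EF_A=13, EF_B=2) = 13; EF_D = 13+12 = 25
ES_E = max(EF_A=13, EF_B=2) = 13; EF_E = 13+8 = 21
ES_F = max(EF_C=9, EF_D=25, EF_E=21) = 25; EF_F = 25+9 = 34
Expected project duration μ = 34 days. Critical path: A → D → F.

34 days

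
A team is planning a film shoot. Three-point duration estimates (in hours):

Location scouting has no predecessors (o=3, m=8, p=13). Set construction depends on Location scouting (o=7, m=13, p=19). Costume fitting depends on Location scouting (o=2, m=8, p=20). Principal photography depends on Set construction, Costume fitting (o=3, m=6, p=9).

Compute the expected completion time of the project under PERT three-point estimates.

27 hours

te_Location scouting = (3 + 4·8 + 13)/6 = 48/6 = 8
te_Set construction = (7 + 4·13 + 19)/6 = 78/6 = 13
te_Costume fitting = (2 + 4·8 + 20)/6 = 54/6 = 9
te_Principal photography = (3 + 4·6 + 9)/6 = 36/6 = 6

Forward pass:
ES_Location scouting = 0; EF_Location scouting = 8
ES_Set construction = 8; EF_Set construction = 8+13 = 21
ES_Costume fitting = 8; EF_Costume fitting = 8+9 = 17
ES_Principal photography = max(EF_Set construction=21, EF_Costume fitting=17) = 21; EF_Principal photography = 21+6 = 27
Expected project duration μ = 27 hours. Critical path: Location scouting → Set construction → Principal photography.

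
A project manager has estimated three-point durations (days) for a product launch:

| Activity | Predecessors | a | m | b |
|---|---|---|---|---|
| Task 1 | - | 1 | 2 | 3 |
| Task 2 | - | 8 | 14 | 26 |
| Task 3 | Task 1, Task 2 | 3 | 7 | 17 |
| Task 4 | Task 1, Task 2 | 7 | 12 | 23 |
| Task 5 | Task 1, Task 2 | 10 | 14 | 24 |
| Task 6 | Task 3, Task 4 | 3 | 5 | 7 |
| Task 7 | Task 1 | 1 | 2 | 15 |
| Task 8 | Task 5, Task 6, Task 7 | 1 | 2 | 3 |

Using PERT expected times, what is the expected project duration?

te_Task 1 = (1 + 4·2 + 3)/6 = 12/6 = 2
te_Task 2 = (8 + 4·14 + 26)/6 = 90/6 = 15
te_Task 3 = (3 + 4·7 + 17)/6 = 48/6 = 8
te_Task 4 = (7 + 4·12 + 23)/6 = 78/6 = 13
te_Task 5 = (10 + 4·14 + 24)/6 = 90/6 = 15
te_Task 6 = (3 + 4·5 + 7)/6 = 30/6 = 5
te_Task 7 = (1 + 4·2 + 15)/6 = 24/6 = 4
te_Task 8 = (1 + 4·2 + 3)/6 = 12/6 = 2

Forward pass:
ES_Task 1 = 0; EF_Task 1 = 2
ES_Task 2 = 0; EF_Task 2 = 15
ES_Task 3 = max(EF_Task 1=2, EF_Task 2=15) = 15; EF_Task 3 = 15+8 = 23
ES_Task 4 = max(EF_Task 1=2, EF_Task 2=15) = 15; EF_Task 4 = 15+13 = 28
ES_Task 5 = max(EF_Task 1=2, EF_Task 2=15) = 15; EF_Task 5 = 15+15 = 30
ES_Task 6 = max(EF_Task 3=23, EF_Task 4=28) = 28; EF_Task 6 = 28+5 = 33
ES_Task 7 = 2; EF_Task 7 = 2+4 = 6
ES_Task 8 = max(EF_Task 5=30, EF_Task 6=33, EF_Task 7=6) = 33; EF_Task 8 = 33+2 = 35
Expected project duration μ = 35 days. Critical path: Task 2 → Task 4 → Task 6 → Task 8.

35 days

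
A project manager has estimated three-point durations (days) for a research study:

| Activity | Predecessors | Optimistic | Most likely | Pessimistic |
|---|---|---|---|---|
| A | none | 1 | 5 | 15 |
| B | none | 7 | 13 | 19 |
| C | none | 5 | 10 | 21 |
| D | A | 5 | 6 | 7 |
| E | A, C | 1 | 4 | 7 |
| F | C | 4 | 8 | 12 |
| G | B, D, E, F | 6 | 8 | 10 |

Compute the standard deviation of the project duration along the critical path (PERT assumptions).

3.06 days

te_A = (1 + 4·5 + 15)/6 = 36/6 = 6; σ²_A = ((15−1)/6)² = 5.444
te_B = (7 + 4·13 + 19)/6 = 78/6 = 13; σ²_B = ((19−7)/6)² = 4.000
te_C = (5 + 4·10 + 21)/6 = 66/6 = 11; σ²_C = ((21−5)/6)² = 7.111
te_D = (5 + 4·6 + 7)/6 = 36/6 = 6; σ²_D = ((7−5)/6)² = 0.111
te_E = (1 + 4·4 + 7)/6 = 24/6 = 4; σ²_E = ((7−1)/6)² = 1.000
te_F = (4 + 4·8 + 12)/6 = 48/6 = 8; σ²_F = ((12−4)/6)² = 1.778
te_G = (6 + 4·8 + 10)/6 = 48/6 = 8; σ²_G = ((10−6)/6)² = 0.444

Forward pass:
ES_A = 0; EF_A = 6
ES_B = 0; EF_B = 13
ES_C = 0; EF_C = 11
ES_D = 6; EF_D = 6+6 = 12
ES_E = max(EF_A=6, EF_C=11) = 11; EF_E = 11+4 = 15
ES_F = 11; EF_F = 11+8 = 19
ES_G = max(EF_B=13, EF_D=12, EF_E=15, EF_F=19) = 19; EF_G = 19+8 = 27
Expected project duration μ = 27 days. Critical path: C → F → G.

Variance along critical path = 7.111 + 1.778 + 0.444 = 9.333
σ = √9.333 = 3.055 days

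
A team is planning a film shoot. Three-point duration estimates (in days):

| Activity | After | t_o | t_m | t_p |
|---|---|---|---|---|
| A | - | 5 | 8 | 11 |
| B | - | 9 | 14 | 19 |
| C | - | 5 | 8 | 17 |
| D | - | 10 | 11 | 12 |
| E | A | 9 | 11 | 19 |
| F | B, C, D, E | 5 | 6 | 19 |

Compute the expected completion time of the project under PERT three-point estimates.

te_A = (5 + 4·8 + 11)/6 = 48/6 = 8
te_B = (9 + 4·14 + 19)/6 = 84/6 = 14
te_C = (5 + 4·8 + 17)/6 = 54/6 = 9
te_D = (10 + 4·11 + 12)/6 = 66/6 = 11
te_E = (9 + 4·11 + 19)/6 = 72/6 = 12
te_F = (5 + 4·6 + 19)/6 = 48/6 = 8

Forward pass:
ES_A = 0; EF_A = 8
ES_B = 0; EF_B = 14
ES_C = 0; EF_C = 9
ES_D = 0; EF_D = 11
ES_E = 8; EF_E = 8+12 = 20
ES_F = max(EF_B=14, EF_C=9, EF_D=11, EF_E=20) = 20; EF_F = 20+8 = 28
Expected project duration μ = 28 days. Critical path: A → E → F.

28 days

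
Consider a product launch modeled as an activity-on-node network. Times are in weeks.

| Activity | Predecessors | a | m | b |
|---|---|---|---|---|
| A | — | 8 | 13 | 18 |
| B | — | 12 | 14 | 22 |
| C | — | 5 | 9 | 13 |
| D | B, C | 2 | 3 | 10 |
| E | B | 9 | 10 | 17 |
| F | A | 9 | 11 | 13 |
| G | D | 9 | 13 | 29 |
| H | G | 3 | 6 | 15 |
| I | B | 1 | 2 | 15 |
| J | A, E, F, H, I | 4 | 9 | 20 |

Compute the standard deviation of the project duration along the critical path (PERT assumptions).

te_A = (8 + 4·13 + 18)/6 = 78/6 = 13; σ²_A = ((18−8)/6)² = 2.778
te_B = (12 + 4·14 + 22)/6 = 90/6 = 15; σ²_B = ((22−12)/6)² = 2.778
te_C = (5 + 4·9 + 13)/6 = 54/6 = 9; σ²_C = ((13−5)/6)² = 1.778
te_D = (2 + 4·3 + 10)/6 = 24/6 = 4; σ²_D = ((10−2)/6)² = 1.778
te_E = (9 + 4·10 + 17)/6 = 66/6 = 11; σ²_E = ((17−9)/6)² = 1.778
te_F = (9 + 4·11 + 13)/6 = 66/6 = 11; σ²_F = ((13−9)/6)² = 0.444
te_G = (9 + 4·13 + 29)/6 = 90/6 = 15; σ²_G = ((29−9)/6)² = 11.111
te_H = (3 + 4·6 + 15)/6 = 42/6 = 7; σ²_H = ((15−3)/6)² = 4.000
te_I = (1 + 4·2 + 15)/6 = 24/6 = 4; σ²_I = ((15−1)/6)² = 5.444
te_J = (4 + 4·9 + 20)/6 = 60/6 = 10; σ²_J = ((20−4)/6)² = 7.111

Forward pass:
ES_A = 0; EF_A = 13
ES_B = 0; EF_B = 15
ES_C = 0; EF_C = 9
ES_D = max(EF_B=15, EF_C=9) = 15; EF_D = 15+4 = 19
ES_E = 15; EF_E = 15+11 = 26
ES_F = 13; EF_F = 13+11 = 24
ES_G = 19; EF_G = 19+15 = 34
ES_H = 34; EF_H = 34+7 = 41
ES_I = 15; EF_I = 15+4 = 19
ES_J = max(EF_A=13, EF_E=26, EF_F=24, EF_H=41, EF_I=19) = 41; EF_J = 41+10 = 51
Expected project duration μ = 51 weeks. Critical path: B → D → G → H → J.

Variance along critical path = 2.778 + 1.778 + 11.111 + 4.000 + 7.111 = 26.778
σ = √26.778 = 5.175 weeks

5.17 weeks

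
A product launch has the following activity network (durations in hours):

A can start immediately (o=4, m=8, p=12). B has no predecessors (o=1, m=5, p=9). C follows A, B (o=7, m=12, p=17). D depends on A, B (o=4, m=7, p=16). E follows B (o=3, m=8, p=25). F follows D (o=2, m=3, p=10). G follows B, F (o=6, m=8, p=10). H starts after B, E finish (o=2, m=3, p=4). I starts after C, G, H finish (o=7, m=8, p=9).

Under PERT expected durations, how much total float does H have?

te_A = (4 + 4·8 + 12)/6 = 48/6 = 8
te_B = (1 + 4·5 + 9)/6 = 30/6 = 5
te_C = (7 + 4·12 + 17)/6 = 72/6 = 12
te_D = (4 + 4·7 + 16)/6 = 48/6 = 8
te_E = (3 + 4·8 + 25)/6 = 60/6 = 10
te_F = (2 + 4·3 + 10)/6 = 24/6 = 4
te_G = (6 + 4·8 + 10)/6 = 48/6 = 8
te_H = (2 + 4·3 + 4)/6 = 18/6 = 3
te_I = (7 + 4·8 + 9)/6 = 48/6 = 8

Forward pass:
ES_A = 0; EF_A = 8
ES_B = 0; EF_B = 5
ES_C = max(EF_A=8, EF_B=5) = 8; EF_C = 8+12 = 20
ES_D = max(EF_A=8, EF_B=5) = 8; EF_D = 8+8 = 16
ES_E = 5; EF_E = 5+10 = 15
ES_F = 16; EF_F = 16+4 = 20
ES_G = max(EF_B=5, EF_F=20) = 20; EF_G = 20+8 = 28
ES_H = max(EF_B=5, EF_E=15) = 15; EF_H = 15+3 = 18
ES_I = max(EF_C=20, EF_G=28, EF_H=18) = 28; EF_I = 28+8 = 36
Expected project duration μ = 36 hours. Critical path: A → D → F → G → I.

Backward pass:
LF_I = 36; LS_I = 36−8 = 28
LF_H = LS_I = 28; LS_H = 28−3 = 25
LF_G = LS_I = 28; LS_G = 28−8 = 20
LF_F = LS_G = 20; LS_F = 20−4 = 16
LF_E = LS_H = 25; LS_E = 25−10 = 15
LF_D = LS_F = 16; LS_D = 16−8 = 8
LF_C = LS_I = 28; LS_C = 28−12 = 16
LF_B = min(LS_C=16, LS_D=8, LS_E=15, LS_G=20, LS_H=25) = 8; LS_B = 8−5 = 3
LF_A = min(LS_C=16, LS_D=8) = 8; LS_A = 8−8 = 0
Slack_H = LS_H − ES_H = 25 − 15 = 10

10 hours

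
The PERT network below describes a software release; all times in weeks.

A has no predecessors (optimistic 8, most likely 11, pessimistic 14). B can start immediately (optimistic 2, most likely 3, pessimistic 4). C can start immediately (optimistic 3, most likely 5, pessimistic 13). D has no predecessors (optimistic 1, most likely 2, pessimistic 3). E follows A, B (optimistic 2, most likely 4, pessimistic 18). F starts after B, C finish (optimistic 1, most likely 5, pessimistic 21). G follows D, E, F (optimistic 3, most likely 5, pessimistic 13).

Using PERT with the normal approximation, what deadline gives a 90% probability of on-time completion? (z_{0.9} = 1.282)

te_A = (8 + 4·11 + 14)/6 = 66/6 = 11; σ²_A = ((14−8)/6)² = 1.000
te_B = (2 + 4·3 + 4)/6 = 18/6 = 3; σ²_B = ((4−2)/6)² = 0.111
te_C = (3 + 4·5 + 13)/6 = 36/6 = 6; σ²_C = ((13−3)/6)² = 2.778
te_D = (1 + 4·2 + 3)/6 = 12/6 = 2; σ²_D = ((3−1)/6)² = 0.111
te_E = (2 + 4·4 + 18)/6 = 36/6 = 6; σ²_E = ((18−2)/6)² = 7.111
te_F = (1 + 4·5 + 21)/6 = 42/6 = 7; σ²_F = ((21−1)/6)² = 11.111
te_G = (3 + 4·5 + 13)/6 = 36/6 = 6; σ²_G = ((13−3)/6)² = 2.778

Forward pass:
ES_A = 0; EF_A = 11
ES_B = 0; EF_B = 3
ES_C = 0; EF_C = 6
ES_D = 0; EF_D = 2
ES_E = max(EF_A=11, EF_B=3) = 11; EF_E = 11+6 = 17
ES_F = max(EF_B=3, EF_C=6) = 6; EF_F = 6+7 = 13
ES_G = max(EF_D=2, EF_E=17, EF_F=13) = 17; EF_G = 17+6 = 23
Expected project duration μ = 23 weeks. Critical path: A → E → G.

Variance along critical path = 1.000 + 7.111 + 2.778 = 10.889; σ = 3.300 weeks.
D = μ + z·σ = 23 + 1.282·3.300 = 27.2 weeks

27.2 weeks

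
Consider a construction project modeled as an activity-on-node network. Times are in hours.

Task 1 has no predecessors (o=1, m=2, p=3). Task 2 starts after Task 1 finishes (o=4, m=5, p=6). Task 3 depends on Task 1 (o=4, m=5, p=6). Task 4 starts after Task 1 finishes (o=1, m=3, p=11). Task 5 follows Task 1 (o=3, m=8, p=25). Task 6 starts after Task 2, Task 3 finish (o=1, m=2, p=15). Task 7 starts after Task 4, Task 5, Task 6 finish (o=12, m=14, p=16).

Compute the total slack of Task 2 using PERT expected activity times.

1 hours

te_Task 1 = (1 + 4·2 + 3)/6 = 12/6 = 2
te_Task 2 = (4 + 4·5 + 6)/6 = 30/6 = 5
te_Task 3 = (4 + 4·5 + 6)/6 = 30/6 = 5
te_Task 4 = (1 + 4·3 + 11)/6 = 24/6 = 4
te_Task 5 = (3 + 4·8 + 25)/6 = 60/6 = 10
te_Task 6 = (1 + 4·2 + 15)/6 = 24/6 = 4
te_Task 7 = (12 + 4·14 + 16)/6 = 84/6 = 14

Forward pass:
ES_Task 1 = 0; EF_Task 1 = 2
ES_Task 2 = 2; EF_Task 2 = 2+5 = 7
ES_Task 3 = 2; EF_Task 3 = 2+5 = 7
ES_Task 4 = 2; EF_Task 4 = 2+4 = 6
ES_Task 5 = 2; EF_Task 5 = 2+10 = 12
ES_Task 6 = max(EF_Task 2=7, EF_Task 3=7) = 7; EF_Task 6 = 7+4 = 11
ES_Task 7 = max(EF_Task 4=6, EF_Task 5=12, EF_Task 6=11) = 12; EF_Task 7 = 12+14 = 26
Expected project duration μ = 26 hours. Critical path: Task 1 → Task 5 → Task 7.

Backward pass:
LF_Task 7 = 26; LS_Task 7 = 26−14 = 12
LF_Task 6 = LS_Task 7 = 12; LS_Task 6 = 12−4 = 8
LF_Task 5 = LS_Task 7 = 12; LS_Task 5 = 12−10 = 2
LF_Task 4 = LS_Task 7 = 12; LS_Task 4 = 12−4 = 8
LF_Task 3 = LS_Task 6 = 8; LS_Task 3 = 8−5 = 3
LF_Task 2 = LS_Task 6 = 8; LS_Task 2 = 8−5 = 3
LF_Task 1 = min(LS_Task 2=3, LS_Task 3=3, LS_Task 4=8, LS_Task 5=2) = 2; LS_Task 1 = 2−2 = 0
Slack_Task 2 = LS_Task 2 − ES_Task 2 = 3 − 2 = 1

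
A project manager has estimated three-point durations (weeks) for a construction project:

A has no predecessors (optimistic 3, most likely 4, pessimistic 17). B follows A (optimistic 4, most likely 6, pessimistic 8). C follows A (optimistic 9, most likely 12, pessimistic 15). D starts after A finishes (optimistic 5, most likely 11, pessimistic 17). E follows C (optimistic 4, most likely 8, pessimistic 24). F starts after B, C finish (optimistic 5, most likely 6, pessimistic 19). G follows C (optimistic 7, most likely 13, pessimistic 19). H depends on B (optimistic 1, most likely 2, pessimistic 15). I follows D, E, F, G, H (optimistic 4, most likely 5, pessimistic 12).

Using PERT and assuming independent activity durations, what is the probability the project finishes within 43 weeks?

0.957

te_A = (3 + 4·4 + 17)/6 = 36/6 = 6; σ²_A = ((17−3)/6)² = 5.444
te_B = (4 + 4·6 + 8)/6 = 36/6 = 6; σ²_B = ((8−4)/6)² = 0.444
te_C = (9 + 4·12 + 15)/6 = 72/6 = 12; σ²_C = ((15−9)/6)² = 1.000
te_D = (5 + 4·11 + 17)/6 = 66/6 = 11; σ²_D = ((17−5)/6)² = 4.000
te_E = (4 + 4·8 + 24)/6 = 60/6 = 10; σ²_E = ((24−4)/6)² = 11.111
te_F = (5 + 4·6 + 19)/6 = 48/6 = 8; σ²_F = ((19−5)/6)² = 5.444
te_G = (7 + 4·13 + 19)/6 = 78/6 = 13; σ²_G = ((19−7)/6)² = 4.000
te_H = (1 + 4·2 + 15)/6 = 24/6 = 4; σ²_H = ((15−1)/6)² = 5.444
te_I = (4 + 4·5 + 12)/6 = 36/6 = 6; σ²_I = ((12−4)/6)² = 1.778

Forward pass:
ES_A = 0; EF_A = 6
ES_B = 6; EF_B = 6+6 = 12
ES_C = 6; EF_C = 6+12 = 18
ES_D = 6; EF_D = 6+11 = 17
ES_E = 18; EF_E = 18+10 = 28
ES_F = max(EF_B=12, EF_C=18) = 18; EF_F = 18+8 = 26
ES_G = 18; EF_G = 18+13 = 31
ES_H = 12; EF_H = 12+4 = 16
ES_I = max(EF_D=17, EF_E=28, EF_F=26, EF_G=31, EF_H=16) = 31; EF_I = 31+6 = 37
Expected project duration μ = 37 weeks. Critical path: A → C → G → I.

Variance along critical path = 5.444 + 1.000 + 4.000 + 1.778 = 12.222; σ = √12.222 = 3.496 weeks.
Z = (43 − 37) / 3.496 = 1.716
P(T ≤ 43) = Φ(1.716) ≈ 0.957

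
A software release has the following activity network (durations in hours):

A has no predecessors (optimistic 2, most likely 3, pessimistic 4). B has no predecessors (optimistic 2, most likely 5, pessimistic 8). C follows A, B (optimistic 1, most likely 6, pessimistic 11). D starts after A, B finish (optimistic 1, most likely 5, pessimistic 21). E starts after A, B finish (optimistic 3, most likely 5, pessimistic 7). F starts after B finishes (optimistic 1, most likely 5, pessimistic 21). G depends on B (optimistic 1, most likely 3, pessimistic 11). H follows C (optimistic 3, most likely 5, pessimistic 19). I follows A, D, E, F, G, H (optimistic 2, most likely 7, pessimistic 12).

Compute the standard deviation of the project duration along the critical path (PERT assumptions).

te_A = (2 + 4·3 + 4)/6 = 18/6 = 3; σ²_A = ((4−2)/6)² = 0.111
te_B = (2 + 4·5 + 8)/6 = 30/6 = 5; σ²_B = ((8−2)/6)² = 1.000
te_C = (1 + 4·6 + 11)/6 = 36/6 = 6; σ²_C = ((11−1)/6)² = 2.778
te_D = (1 + 4·5 + 21)/6 = 42/6 = 7; σ²_D = ((21−1)/6)² = 11.111
te_E = (3 + 4·5 + 7)/6 = 30/6 = 5; σ²_E = ((7−3)/6)² = 0.444
te_F = (1 + 4·5 + 21)/6 = 42/6 = 7; σ²_F = ((21−1)/6)² = 11.111
te_G = (1 + 4·3 + 11)/6 = 24/6 = 4; σ²_G = ((11−1)/6)² = 2.778
te_H = (3 + 4·5 + 19)/6 = 42/6 = 7; σ²_H = ((19−3)/6)² = 7.111
te_I = (2 + 4·7 + 12)/6 = 42/6 = 7; σ²_I = ((12−2)/6)² = 2.778

Forward pass:
ES_A = 0; EF_A = 3
ES_B = 0; EF_B = 5
ES_C = max(EF_A=3, EF_B=5) = 5; EF_C = 5+6 = 11
ES_D = max(EF_A=3, EF_B=5) = 5; EF_D = 5+7 = 12
ES_E = max(EF_A=3, EF_B=5) = 5; EF_E = 5+5 = 10
ES_F = 5; EF_F = 5+7 = 12
ES_G = 5; EF_G = 5+4 = 9
ES_H = 11; EF_H = 11+7 = 18
ES_I = max(EF_A=3, EF_D=12, EF_E=10, EF_F=12, EF_G=9, EF_H=18) = 18; EF_I = 18+7 = 25
Expected project duration μ = 25 hours. Critical path: B → C → H → I.

Variance along critical path = 1.000 + 2.778 + 7.111 + 2.778 = 13.667
σ = √13.667 = 3.697 hours

3.70 hours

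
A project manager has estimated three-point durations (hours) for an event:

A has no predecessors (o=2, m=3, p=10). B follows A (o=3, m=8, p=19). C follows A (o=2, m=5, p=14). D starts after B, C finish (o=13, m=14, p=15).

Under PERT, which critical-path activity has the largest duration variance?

B

te_A = (2 + 4·3 + 10)/6 = 24/6 = 4; σ²_A = ((10−2)/6)² = 1.778
te_B = (3 + 4·8 + 19)/6 = 54/6 = 9; σ²_B = ((19−3)/6)² = 7.111
te_C = (2 + 4·5 + 14)/6 = 36/6 = 6; σ²_C = ((14−2)/6)² = 4.000
te_D = (13 + 4·14 + 15)/6 = 84/6 = 14; σ²_D = ((15−13)/6)² = 0.111

Forward pass:
ES_A = 0; EF_A = 4
ES_B = 4; EF_B = 4+9 = 13
ES_C = 4; EF_C = 4+6 = 10
ES_D = max(EF_B=13, EF_C=10) = 13; EF_D = 13+14 = 27
Expected project duration μ = 27 hours. Critical path: A → B → D.

Variances on critical path: σ²_A=1.778, σ²_B=7.111, σ²_D=0.111.
Largest is σ²_B = 7.111.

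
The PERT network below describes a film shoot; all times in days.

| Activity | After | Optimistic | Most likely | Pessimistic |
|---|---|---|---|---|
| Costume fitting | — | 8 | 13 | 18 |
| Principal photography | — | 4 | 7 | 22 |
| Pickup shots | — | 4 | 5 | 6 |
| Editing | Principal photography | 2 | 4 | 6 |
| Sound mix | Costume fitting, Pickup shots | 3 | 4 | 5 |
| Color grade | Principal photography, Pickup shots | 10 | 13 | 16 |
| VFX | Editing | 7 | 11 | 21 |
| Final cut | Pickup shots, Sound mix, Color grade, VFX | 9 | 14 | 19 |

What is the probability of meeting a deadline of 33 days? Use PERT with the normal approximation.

0.077

te_Costume fitting = (8 + 4·13 + 18)/6 = 78/6 = 13; σ²_Costume fitting = ((18−8)/6)² = 2.778
te_Principal photography = (4 + 4·7 + 22)/6 = 54/6 = 9; σ²_Principal photography = ((22−4)/6)² = 9.000
te_Pickup shots = (4 + 4·5 + 6)/6 = 30/6 = 5; σ²_Pickup shots = ((6−4)/6)² = 0.111
te_Editing = (2 + 4·4 + 6)/6 = 24/6 = 4; σ²_Editing = ((6−2)/6)² = 0.444
te_Sound mix = (3 + 4·4 + 5)/6 = 24/6 = 4; σ²_Sound mix = ((5−3)/6)² = 0.111
te_Color grade = (10 + 4·13 + 16)/6 = 78/6 = 13; σ²_Color grade = ((16−10)/6)² = 1.000
te_VFX = (7 + 4·11 + 21)/6 = 72/6 = 12; σ²_VFX = ((21−7)/6)² = 5.444
te_Final cut = (9 + 4·14 + 19)/6 = 84/6 = 14; σ²_Final cut = ((19−9)/6)² = 2.778

Forward pass:
ES_Costume fitting = 0; EF_Costume fitting = 13
ES_Principal photography = 0; EF_Principal photography = 9
ES_Pickup shots = 0; EF_Pickup shots = 5
ES_Editing = 9; EF_Editing = 9+4 = 13
ES_Sound mix = max(EF_Costume fitting=13, EF_Pickup shots=5) = 13; EF_Sound mix = 13+4 = 17
ES_Color grade = max(EF_Principal photography=9, EF_Pickup shots=5) = 9; EF_Color grade = 9+13 = 22
ES_VFX = 13; EF_VFX = 13+12 = 25
ES_Final cut = max(EF_Pickup shots=5, EF_Sound mix=17, EF_Color grade=22, EF_VFX=25) = 25; EF_Final cut = 25+14 = 39
Expected project duration μ = 39 days. Critical path: Principal photography → Editing → VFX → Final cut.

Variance along critical path = 9.000 + 0.444 + 5.444 + 2.778 = 17.667; σ = √17.667 = 4.203 days.
Z = (33 − 39) / 4.203 = -1.427
P(T ≤ 33) = Φ(-1.427) ≈ 0.077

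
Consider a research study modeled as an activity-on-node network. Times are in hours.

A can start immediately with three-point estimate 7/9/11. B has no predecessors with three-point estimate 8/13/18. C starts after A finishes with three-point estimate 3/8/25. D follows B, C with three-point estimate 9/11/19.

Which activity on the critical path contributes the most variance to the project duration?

te_A = (7 + 4·9 + 11)/6 = 54/6 = 9; σ²_A = ((11−7)/6)² = 0.444
te_B = (8 + 4·13 + 18)/6 = 78/6 = 13; σ²_B = ((18−8)/6)² = 2.778
te_C = (3 + 4·8 + 25)/6 = 60/6 = 10; σ²_C = ((25−3)/6)² = 13.444
te_D = (9 + 4·11 + 19)/6 = 72/6 = 12; σ²_D = ((19−9)/6)² = 2.778

Forward pass:
ES_A = 0; EF_A = 9
ES_B = 0; EF_B = 13
ES_C = 9; EF_C = 9+10 = 19
ES_D = max(EF_B=13, EF_C=19) = 19; EF_D = 19+12 = 31
Expected project duration μ = 31 hours. Critical path: A → C → D.

Variances on critical path: σ²_A=0.444, σ²_C=13.444, σ²_D=2.778.
Largest is σ²_C = 13.444.

C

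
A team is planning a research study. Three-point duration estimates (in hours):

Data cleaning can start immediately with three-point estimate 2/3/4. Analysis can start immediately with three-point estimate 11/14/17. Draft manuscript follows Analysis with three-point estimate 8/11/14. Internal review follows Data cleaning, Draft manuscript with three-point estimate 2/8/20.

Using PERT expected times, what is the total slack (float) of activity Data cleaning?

22 hours

te_Data cleaning = (2 + 4·3 + 4)/6 = 18/6 = 3
te_Analysis = (11 + 4·14 + 17)/6 = 84/6 = 14
te_Draft manuscript = (8 + 4·11 + 14)/6 = 66/6 = 11
te_Internal review = (2 + 4·8 + 20)/6 = 54/6 = 9

Forward pass:
ES_Data cleaning = 0; EF_Data cleaning = 3
ES_Analysis = 0; EF_Analysis = 14
ES_Draft manuscript = 14; EF_Draft manuscript = 14+11 = 25
ES_Internal review = max(EF_Data cleaning=3, EF_Draft manuscript=25) = 25; EF_Internal review = 25+9 = 34
Expected project duration μ = 34 hours. Critical path: Analysis → Draft manuscript → Internal review.

Backward pass:
LF_Internal review = 34; LS_Internal review = 34−9 = 25
LF_Draft manuscript = LS_Internal review = 25; LS_Draft manuscript = 25−11 = 14
LF_Analysis = LS_Draft manuscript = 14; LS_Analysis = 14−14 = 0
LF_Data cleaning = LS_Internal review = 25; LS_Data cleaning = 25−3 = 22
Slack_Data cleaning = LS_Data cleaning − ES_Data cleaning = 22 − 0 = 22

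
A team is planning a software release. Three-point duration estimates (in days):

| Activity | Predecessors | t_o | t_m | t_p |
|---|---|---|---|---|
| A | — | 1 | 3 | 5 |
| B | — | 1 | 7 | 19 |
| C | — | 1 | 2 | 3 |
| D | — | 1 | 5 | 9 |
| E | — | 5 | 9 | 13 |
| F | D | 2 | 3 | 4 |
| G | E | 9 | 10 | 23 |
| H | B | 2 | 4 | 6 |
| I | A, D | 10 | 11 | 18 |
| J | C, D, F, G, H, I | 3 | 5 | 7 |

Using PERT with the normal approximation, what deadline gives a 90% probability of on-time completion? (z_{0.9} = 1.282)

29.5 days

te_A = (1 + 4·3 + 5)/6 = 18/6 = 3; σ²_A = ((5−1)/6)² = 0.444
te_B = (1 + 4·7 + 19)/6 = 48/6 = 8; σ²_B = ((19−1)/6)² = 9.000
te_C = (1 + 4·2 + 3)/6 = 12/6 = 2; σ²_C = ((3−1)/6)² = 0.111
te_D = (1 + 4·5 + 9)/6 = 30/6 = 5; σ²_D = ((9−1)/6)² = 1.778
te_E = (5 + 4·9 + 13)/6 = 54/6 = 9; σ²_E = ((13−5)/6)² = 1.778
te_F = (2 + 4·3 + 4)/6 = 18/6 = 3; σ²_F = ((4−2)/6)² = 0.111
te_G = (9 + 4·10 + 23)/6 = 72/6 = 12; σ²_G = ((23−9)/6)² = 5.444
te_H = (2 + 4·4 + 6)/6 = 24/6 = 4; σ²_H = ((6−2)/6)² = 0.444
te_I = (10 + 4·11 + 18)/6 = 72/6 = 12; σ²_I = ((18−10)/6)² = 1.778
te_J = (3 + 4·5 + 7)/6 = 30/6 = 5; σ²_J = ((7−3)/6)² = 0.444

Forward pass:
ES_A = 0; EF_A = 3
ES_B = 0; EF_B = 8
ES_C = 0; EF_C = 2
ES_D = 0; EF_D = 5
ES_E = 0; EF_E = 9
ES_F = 5; EF_F = 5+3 = 8
ES_G = 9; EF_G = 9+12 = 21
ES_H = 8; EF_H = 8+4 = 12
ES_I = max(EF_A=3, EF_D=5) = 5; EF_I = 5+12 = 17
ES_J = max(EF_C=2, EF_D=5, EF_F=8, EF_G=21, EF_H=12, EF_I=17) = 21; EF_J = 21+5 = 26
Expected project duration μ = 26 days. Critical path: E → G → J.

Variance along critical path = 1.778 + 5.444 + 0.444 = 7.667; σ = 2.769 days.
D = μ + z·σ = 26 + 1.282·2.769 = 29.5 days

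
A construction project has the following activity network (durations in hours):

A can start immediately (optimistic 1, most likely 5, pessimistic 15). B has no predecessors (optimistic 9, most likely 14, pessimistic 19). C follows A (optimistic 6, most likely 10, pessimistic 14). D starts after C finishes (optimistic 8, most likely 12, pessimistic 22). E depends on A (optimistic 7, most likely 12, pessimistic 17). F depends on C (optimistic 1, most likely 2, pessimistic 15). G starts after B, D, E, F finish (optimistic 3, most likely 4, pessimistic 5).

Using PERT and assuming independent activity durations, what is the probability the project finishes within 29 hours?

0.132

te_A = (1 + 4·5 + 15)/6 = 36/6 = 6; σ²_A = ((15−1)/6)² = 5.444
te_B = (9 + 4·14 + 19)/6 = 84/6 = 14; σ²_B = ((19−9)/6)² = 2.778
te_C = (6 + 4·10 + 14)/6 = 60/6 = 10; σ²_C = ((14−6)/6)² = 1.778
te_D = (8 + 4·12 + 22)/6 = 78/6 = 13; σ²_D = ((22−8)/6)² = 5.444
te_E = (7 + 4·12 + 17)/6 = 72/6 = 12; σ²_E = ((17−7)/6)² = 2.778
te_F = (1 + 4·2 + 15)/6 = 24/6 = 4; σ²_F = ((15−1)/6)² = 5.444
te_G = (3 + 4·4 + 5)/6 = 24/6 = 4; σ²_G = ((5−3)/6)² = 0.111

Forward pass:
ES_A = 0; EF_A = 6
ES_B = 0; EF_B = 14
ES_C = 6; EF_C = 6+10 = 16
ES_D = 16; EF_D = 16+13 = 29
ES_E = 6; EF_E = 6+12 = 18
ES_F = 16; EF_F = 16+4 = 20
ES_G = max(EF_B=14, EF_D=29, EF_E=18, EF_F=20) = 29; EF_G = 29+4 = 33
Expected project duration μ = 33 hours. Critical path: A → C → D → G.

Variance along critical path = 5.444 + 1.778 + 5.444 + 0.111 = 12.778; σ = √12.778 = 3.575 hours.
Z = (29 − 33) / 3.575 = -1.119
P(T ≤ 29) = Φ(-1.119) ≈ 0.132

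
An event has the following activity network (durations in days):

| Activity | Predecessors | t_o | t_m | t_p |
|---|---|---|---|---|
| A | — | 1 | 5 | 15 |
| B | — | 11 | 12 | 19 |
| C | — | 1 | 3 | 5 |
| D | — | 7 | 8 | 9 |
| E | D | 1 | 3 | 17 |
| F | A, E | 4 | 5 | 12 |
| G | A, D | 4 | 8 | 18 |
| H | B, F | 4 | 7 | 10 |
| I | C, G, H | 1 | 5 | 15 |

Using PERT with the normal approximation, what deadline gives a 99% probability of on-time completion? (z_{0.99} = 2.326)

41.1 days

te_A = (1 + 4·5 + 15)/6 = 36/6 = 6; σ²_A = ((15−1)/6)² = 5.444
te_B = (11 + 4·12 + 19)/6 = 78/6 = 13; σ²_B = ((19−11)/6)² = 1.778
te_C = (1 + 4·3 + 5)/6 = 18/6 = 3; σ²_C = ((5−1)/6)² = 0.444
te_D = (7 + 4·8 + 9)/6 = 48/6 = 8; σ²_D = ((9−7)/6)² = 0.111
te_E = (1 + 4·3 + 17)/6 = 30/6 = 5; σ²_E = ((17−1)/6)² = 7.111
te_F = (4 + 4·5 + 12)/6 = 36/6 = 6; σ²_F = ((12−4)/6)² = 1.778
te_G = (4 + 4·8 + 18)/6 = 54/6 = 9; σ²_G = ((18−4)/6)² = 5.444
te_H = (4 + 4·7 + 10)/6 = 42/6 = 7; σ²_H = ((10−4)/6)² = 1.000
te_I = (1 + 4·5 + 15)/6 = 36/6 = 6; σ²_I = ((15−1)/6)² = 5.444

Forward pass:
ES_A = 0; EF_A = 6
ES_B = 0; EF_B = 13
ES_C = 0; EF_C = 3
ES_D = 0; EF_D = 8
ES_E = 8; EF_E = 8+5 = 13
ES_F = max(EF_A=6, EF_E=13) = 13; EF_F = 13+6 = 19
ES_G = max(EF_A=6, EF_D=8) = 8; EF_G = 8+9 = 17
ES_H = max(EF_B=13, EF_F=19) = 19; EF_H = 19+7 = 26
ES_I = max(EF_C=3, EF_G=17, EF_H=26) = 26; EF_I = 26+6 = 32
Expected project duration μ = 32 days. Critical path: D → E → F → H → I.

Variance along critical path = 0.111 + 7.111 + 1.778 + 1.000 + 5.444 = 15.444; σ = 3.930 days.
D = μ + z·σ = 32 + 2.326·3.930 = 41.1 days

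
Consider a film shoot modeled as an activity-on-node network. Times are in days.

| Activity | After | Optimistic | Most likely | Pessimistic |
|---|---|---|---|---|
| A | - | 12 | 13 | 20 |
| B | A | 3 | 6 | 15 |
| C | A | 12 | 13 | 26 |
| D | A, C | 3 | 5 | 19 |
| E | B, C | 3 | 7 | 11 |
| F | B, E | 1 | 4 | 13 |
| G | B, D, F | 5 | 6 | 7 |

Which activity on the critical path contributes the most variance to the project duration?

te_A = (12 + 4·13 + 20)/6 = 84/6 = 14; σ²_A = ((20−12)/6)² = 1.778
te_B = (3 + 4·6 + 15)/6 = 42/6 = 7; σ²_B = ((15−3)/6)² = 4.000
te_C = (12 + 4·13 + 26)/6 = 90/6 = 15; σ²_C = ((26−12)/6)² = 5.444
te_D = (3 + 4·5 + 19)/6 = 42/6 = 7; σ²_D = ((19−3)/6)² = 7.111
te_E = (3 + 4·7 + 11)/6 = 42/6 = 7; σ²_E = ((11−3)/6)² = 1.778
te_F = (1 + 4·4 + 13)/6 = 30/6 = 5; σ²_F = ((13−1)/6)² = 4.000
te_G = (5 + 4·6 + 7)/6 = 36/6 = 6; σ²_G = ((7−5)/6)² = 0.111

Forward pass:
ES_A = 0; EF_A = 14
ES_B = 14; EF_B = 14+7 = 21
ES_C = 14; EF_C = 14+15 = 29
ES_D = max(EF_A=14, EF_C=29) = 29; EF_D = 29+7 = 36
ES_E = max(EF_B=21, EF_C=29) = 29; EF_E = 29+7 = 36
ES_F = max(EF_B=21, EF_E=36) = 36; EF_F = 36+5 = 41
ES_G = max(EF_B=21, EF_D=36, EF_F=41) = 41; EF_G = 41+6 = 47
Expected project duration μ = 47 days. Critical path: A → C → E → F → G.

Variances on critical path: σ²_A=1.778, σ²_C=5.444, σ²_E=1.778, σ²_F=4.000, σ²_G=0.111.
Largest is σ²_C = 5.444.

C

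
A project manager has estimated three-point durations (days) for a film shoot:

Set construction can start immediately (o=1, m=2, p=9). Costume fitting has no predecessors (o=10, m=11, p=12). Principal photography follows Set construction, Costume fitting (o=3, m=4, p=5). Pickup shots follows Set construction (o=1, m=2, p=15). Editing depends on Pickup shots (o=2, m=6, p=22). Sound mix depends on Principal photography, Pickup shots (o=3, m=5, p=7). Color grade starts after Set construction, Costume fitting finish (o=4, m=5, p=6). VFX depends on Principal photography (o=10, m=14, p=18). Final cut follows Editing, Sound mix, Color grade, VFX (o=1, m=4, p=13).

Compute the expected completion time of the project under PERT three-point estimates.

34 days

te_Set construction = (1 + 4·2 + 9)/6 = 18/6 = 3
te_Costume fitting = (10 + 4·11 + 12)/6 = 66/6 = 11
te_Principal photography = (3 + 4·4 + 5)/6 = 24/6 = 4
te_Pickup shots = (1 + 4·2 + 15)/6 = 24/6 = 4
te_Editing = (2 + 4·6 + 22)/6 = 48/6 = 8
te_Sound mix = (3 + 4·5 + 7)/6 = 30/6 = 5
te_Color grade = (4 + 4·5 + 6)/6 = 30/6 = 5
te_VFX = (10 + 4·14 + 18)/6 = 84/6 = 14
te_Final cut = (1 + 4·4 + 13)/6 = 30/6 = 5

Forward pass:
ES_Set construction = 0; EF_Set construction = 3
ES_Costume fitting = 0; EF_Costume fitting = 11
ES_Principal photography = max(EF_Set construction=3, EF_Costume fitting=11) = 11; EF_Principal photography = 11+4 = 15
ES_Pickup shots = 3; EF_Pickup shots = 3+4 = 7
ES_Editing = 7; EF_Editing = 7+8 = 15
ES_Sound mix = max(EF_Principal photography=15, EF_Pickup shots=7) = 15; EF_Sound mix = 15+5 = 20
ES_Color grade = max(EF_Set construction=3, EF_Costume fitting=11) = 11; EF_Color grade = 11+5 = 16
ES_VFX = 15; EF_VFX = 15+14 = 29
ES_Final cut = max(EF_Editing=15, EF_Sound mix=20, EF_Color grade=16, EF_VFX=29) = 29; EF_Final cut = 29+5 = 34
Expected project duration μ = 34 days. Critical path: Costume fitting → Principal photography → VFX → Final cut.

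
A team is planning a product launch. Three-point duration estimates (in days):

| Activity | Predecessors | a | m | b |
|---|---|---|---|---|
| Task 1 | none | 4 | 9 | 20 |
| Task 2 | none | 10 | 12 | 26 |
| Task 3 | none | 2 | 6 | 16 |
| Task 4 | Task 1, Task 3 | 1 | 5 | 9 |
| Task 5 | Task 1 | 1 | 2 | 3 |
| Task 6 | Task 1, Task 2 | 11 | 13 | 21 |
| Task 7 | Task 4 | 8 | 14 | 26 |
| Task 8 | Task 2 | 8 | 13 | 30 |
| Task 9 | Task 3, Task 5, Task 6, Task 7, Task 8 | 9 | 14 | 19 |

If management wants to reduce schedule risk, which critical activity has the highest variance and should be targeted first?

te_Task 1 = (4 + 4·9 + 20)/6 = 60/6 = 10; σ²_Task 1 = ((20−4)/6)² = 7.111
te_Task 2 = (10 + 4·12 + 26)/6 = 84/6 = 14; σ²_Task 2 = ((26−10)/6)² = 7.111
te_Task 3 = (2 + 4·6 + 16)/6 = 42/6 = 7; σ²_Task 3 = ((16−2)/6)² = 5.444
te_Task 4 = (1 + 4·5 + 9)/6 = 30/6 = 5; σ²_Task 4 = ((9−1)/6)² = 1.778
te_Task 5 = (1 + 4·2 + 3)/6 = 12/6 = 2; σ²_Task 5 = ((3−1)/6)² = 0.111
te_Task 6 = (11 + 4·13 + 21)/6 = 84/6 = 14; σ²_Task 6 = ((21−11)/6)² = 2.778
te_Task 7 = (8 + 4·14 + 26)/6 = 90/6 = 15; σ²_Task 7 = ((26−8)/6)² = 9.000
te_Task 8 = (8 + 4·13 + 30)/6 = 90/6 = 15; σ²_Task 8 = ((30−8)/6)² = 13.444
te_Task 9 = (9 + 4·14 + 19)/6 = 84/6 = 14; σ²_Task 9 = ((19−9)/6)² = 2.778

Forward pass:
ES_Task 1 = 0; EF_Task 1 = 10
ES_Task 2 = 0; EF_Task 2 = 14
ES_Task 3 = 0; EF_Task 3 = 7
ES_Task 4 = max(EF_Task 1=10, EF_Task 3=7) = 10; EF_Task 4 = 10+5 = 15
ES_Task 5 = 10; EF_Task 5 = 10+2 = 12
ES_Task 6 = max(EF_Task 1=10, EF_Task 2=14) = 14; EF_Task 6 = 14+14 = 28
ES_Task 7 = 15; EF_Task 7 = 15+15 = 30
ES_Task 8 = 14; EF_Task 8 = 14+15 = 29
ES_Task 9 = max(EF_Task 3=7, EF_Task 5=12, EF_Task 6=28, EF_Task 7=30, EF_Task 8=29) = 30; EF_Task 9 = 30+14 = 44
Expected project duration μ = 44 days. Critical path: Task 1 → Task 4 → Task 7 → Task 9.

Variances on critical path: σ²_Task 1=7.111, σ²_Task 4=1.778, σ²_Task 7=9.000, σ²_Task 9=2.778.
Largest is σ²_Task 7 = 9.000.

Task 7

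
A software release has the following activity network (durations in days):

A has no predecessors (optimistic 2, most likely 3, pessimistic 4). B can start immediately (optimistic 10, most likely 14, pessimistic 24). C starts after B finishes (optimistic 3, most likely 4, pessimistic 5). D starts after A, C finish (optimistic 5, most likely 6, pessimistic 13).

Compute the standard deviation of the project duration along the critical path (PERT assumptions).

2.71 days

te_A = (2 + 4·3 + 4)/6 = 18/6 = 3; σ²_A = ((4−2)/6)² = 0.111
te_B = (10 + 4·14 + 24)/6 = 90/6 = 15; σ²_B = ((24−10)/6)² = 5.444
te_C = (3 + 4·4 + 5)/6 = 24/6 = 4; σ²_C = ((5−3)/6)² = 0.111
te_D = (5 + 4·6 + 13)/6 = 42/6 = 7; σ²_D = ((13−5)/6)² = 1.778

Forward pass:
ES_A = 0; EF_A = 3
ES_B = 0; EF_B = 15
ES_C = 15; EF_C = 15+4 = 19
ES_D = max(EF_A=3, EF_C=19) = 19; EF_D = 19+7 = 26
Expected project duration μ = 26 days. Critical path: B → C → D.

Variance along critical path = 5.444 + 0.111 + 1.778 = 7.333
σ = √7.333 = 2.708 days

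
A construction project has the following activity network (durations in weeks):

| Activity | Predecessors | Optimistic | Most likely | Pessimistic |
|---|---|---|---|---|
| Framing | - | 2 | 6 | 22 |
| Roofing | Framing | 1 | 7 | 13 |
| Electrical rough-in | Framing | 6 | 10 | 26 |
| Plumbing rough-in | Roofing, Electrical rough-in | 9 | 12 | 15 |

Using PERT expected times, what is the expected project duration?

32 weeks

te_Framing = (2 + 4·6 + 22)/6 = 48/6 = 8
te_Roofing = (1 + 4·7 + 13)/6 = 42/6 = 7
te_Electrical rough-in = (6 + 4·10 + 26)/6 = 72/6 = 12
te_Plumbing rough-in = (9 + 4·12 + 15)/6 = 72/6 = 12

Forward pass:
ES_Framing = 0; EF_Framing = 8
ES_Roofing = 8; EF_Roofing = 8+7 = 15
ES_Electrical rough-in = 8; EF_Electrical rough-in = 8+12 = 20
ES_Plumbing rough-in = max(EF_Roofing=15, EF_Electrical rough-in=20) = 20; EF_Plumbing rough-in = 20+12 = 32
Expected project duration μ = 32 weeks. Critical path: Framing → Electrical rough-in → Plumbing rough-in.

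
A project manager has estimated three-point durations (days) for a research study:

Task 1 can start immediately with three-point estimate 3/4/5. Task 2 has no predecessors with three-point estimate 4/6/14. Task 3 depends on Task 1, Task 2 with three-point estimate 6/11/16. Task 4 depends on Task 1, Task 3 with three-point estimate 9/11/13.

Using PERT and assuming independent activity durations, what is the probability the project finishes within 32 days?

0.890

te_Task 1 = (3 + 4·4 + 5)/6 = 24/6 = 4; σ²_Task 1 = ((5−3)/6)² = 0.111
te_Task 2 = (4 + 4·6 + 14)/6 = 42/6 = 7; σ²_Task 2 = ((14−4)/6)² = 2.778
te_Task 3 = (6 + 4·11 + 16)/6 = 66/6 = 11; σ²_Task 3 = ((16−6)/6)² = 2.778
te_Task 4 = (9 + 4·11 + 13)/6 = 66/6 = 11; σ²_Task 4 = ((13−9)/6)² = 0.444

Forward pass:
ES_Task 1 = 0; EF_Task 1 = 4
ES_Task 2 = 0; EF_Task 2 = 7
ES_Task 3 = max(EF_Task 1=4, EF_Task 2=7) = 7; EF_Task 3 = 7+11 = 18
ES_Task 4 = max(EF_Task 1=4, EF_Task 3=18) = 18; EF_Task 4 = 18+11 = 29
Expected project duration μ = 29 days. Critical path: Task 2 → Task 3 → Task 4.

Variance along critical path = 2.778 + 2.778 + 0.444 = 6.000; σ = √6.000 = 2.449 days.
Z = (32 − 29) / 2.449 = 1.225
P(T ≤ 32) = Φ(1.225) ≈ 0.890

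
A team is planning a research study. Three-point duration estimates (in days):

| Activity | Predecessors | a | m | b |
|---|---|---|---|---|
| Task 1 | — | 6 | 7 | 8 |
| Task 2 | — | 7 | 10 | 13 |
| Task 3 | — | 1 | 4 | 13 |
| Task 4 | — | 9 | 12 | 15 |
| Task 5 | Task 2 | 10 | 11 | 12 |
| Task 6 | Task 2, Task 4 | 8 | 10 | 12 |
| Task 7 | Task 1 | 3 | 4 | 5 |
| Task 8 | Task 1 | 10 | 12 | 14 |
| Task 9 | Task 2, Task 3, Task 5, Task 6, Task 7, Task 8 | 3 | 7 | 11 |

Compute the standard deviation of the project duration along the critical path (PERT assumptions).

te_Task 1 = (6 + 4·7 + 8)/6 = 42/6 = 7; σ²_Task 1 = ((8−6)/6)² = 0.111
te_Task 2 = (7 + 4·10 + 13)/6 = 60/6 = 10; σ²_Task 2 = ((13−7)/6)² = 1.000
te_Task 3 = (1 + 4·4 + 13)/6 = 30/6 = 5; σ²_Task 3 = ((13−1)/6)² = 4.000
te_Task 4 = (9 + 4·12 + 15)/6 = 72/6 = 12; σ²_Task 4 = ((15−9)/6)² = 1.000
te_Task 5 = (10 + 4·11 + 12)/6 = 66/6 = 11; σ²_Task 5 = ((12−10)/6)² = 0.111
te_Task 6 = (8 + 4·10 + 12)/6 = 60/6 = 10; σ²_Task 6 = ((12−8)/6)² = 0.444
te_Task 7 = (3 + 4·4 + 5)/6 = 24/6 = 4; σ²_Task 7 = ((5−3)/6)² = 0.111
te_Task 8 = (10 + 4·12 + 14)/6 = 72/6 = 12; σ²_Task 8 = ((14−10)/6)² = 0.444
te_Task 9 = (3 + 4·7 + 11)/6 = 42/6 = 7; σ²_Task 9 = ((11−3)/6)² = 1.778

Forward pass:
ES_Task 1 = 0; EF_Task 1 = 7
ES_Task 2 = 0; EF_Task 2 = 10
ES_Task 3 = 0; EF_Task 3 = 5
ES_Task 4 = 0; EF_Task 4 = 12
ES_Task 5 = 10; EF_Task 5 = 10+11 = 21
ES_Task 6 = max(EF_Task 2=10, EF_Task 4=12) = 12; EF_Task 6 = 12+10 = 22
ES_Task 7 = 7; EF_Task 7 = 7+4 = 11
ES_Task 8 = 7; EF_Task 8 = 7+12 = 19
ES_Task 9 = max(EF_Task 2=10, EF_Task 3=5, EF_Task 5=21, EF_Task 6=22, EF_Task 7=11, EF_Task 8=19) = 22; EF_Task 9 = 22+7 = 29
Expected project duration μ = 29 days. Critical path: Task 4 → Task 6 → Task 9.

Variance along critical path = 1.000 + 0.444 + 1.778 = 3.222
σ = √3.222 = 1.795 days

1.80 days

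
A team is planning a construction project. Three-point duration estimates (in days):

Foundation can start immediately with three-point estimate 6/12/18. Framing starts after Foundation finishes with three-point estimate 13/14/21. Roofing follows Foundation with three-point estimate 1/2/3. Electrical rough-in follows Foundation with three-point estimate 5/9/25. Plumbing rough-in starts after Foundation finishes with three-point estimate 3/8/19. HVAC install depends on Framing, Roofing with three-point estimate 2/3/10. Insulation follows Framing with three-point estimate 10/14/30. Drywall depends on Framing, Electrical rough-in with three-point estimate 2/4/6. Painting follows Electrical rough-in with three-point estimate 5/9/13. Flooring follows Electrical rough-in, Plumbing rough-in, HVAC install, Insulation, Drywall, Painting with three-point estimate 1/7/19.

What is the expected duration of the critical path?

te_Foundation = (6 + 4·12 + 18)/6 = 72/6 = 12
te_Framing = (13 + 4·14 + 21)/6 = 90/6 = 15
te_Roofing = (1 + 4·2 + 3)/6 = 12/6 = 2
te_Electrical rough-in = (5 + 4·9 + 25)/6 = 66/6 = 11
te_Plumbing rough-in = (3 + 4·8 + 19)/6 = 54/6 = 9
te_HVAC install = (2 + 4·3 + 10)/6 = 24/6 = 4
te_Insulation = (10 + 4·14 + 30)/6 = 96/6 = 16
te_Drywall = (2 + 4·4 + 6)/6 = 24/6 = 4
te_Painting = (5 + 4·9 + 13)/6 = 54/6 = 9
te_Flooring = (1 + 4·7 + 19)/6 = 48/6 = 8

Forward pass:
ES_Foundation = 0; EF_Foundation = 12
ES_Framing = 12; EF_Framing = 12+15 = 27
ES_Roofing = 12; EF_Roofing = 12+2 = 14
ES_Electrical rough-in = 12; EF_Electrical rough-in = 12+11 = 23
ES_Plumbing rough-in = 12; EF_Plumbing rough-in = 12+9 = 21
ES_HVAC install = max(EF_Framing=27, EF_Roofing=14) = 27; EF_HVAC install = 27+4 = 31
ES_Insulation = 27; EF_Insulation = 27+16 = 43
ES_Drywall = max(EF_Framing=27, EF_Electrical rough-in=23) = 27; EF_Drywall = 27+4 = 31
ES_Painting = 23; EF_Painting = 23+9 = 32
ES_Flooring = max(EF_Electrical rough-in=23, EF_Plumbing rough-in=21, EF_HVAC install=31, EF_Insulation=43, EF_Drywall=31, EF_Painting=32) = 43; EF_Flooring = 43+8 = 51
Expected project duration μ = 51 days. Critical path: Foundation → Framing → Insulation → Flooring.

51 days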